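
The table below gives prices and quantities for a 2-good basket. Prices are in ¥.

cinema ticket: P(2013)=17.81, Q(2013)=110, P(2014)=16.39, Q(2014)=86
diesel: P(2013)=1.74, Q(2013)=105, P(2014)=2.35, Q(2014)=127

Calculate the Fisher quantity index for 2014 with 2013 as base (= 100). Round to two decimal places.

82.58

Laspeyres component (base-period weights):
ΣP(2013)Q(2014) = 17.81×86 + 1.74×127 = 1531.66 + 220.98 = 1752.64
ΣP(2013)Q(2013) = 17.81×110 + 1.74×105 = 1959.1 + 182.7 = 2141.8
L = 1752.64 / 2141.8 × 100 = 81.8302
Paasche component (current-period weights):
ΣP(2014)Q(2014) = 16.39×86 + 2.35×127 = 1409.54 + 298.45 = 1707.99
ΣP(2014)Q(2013) = 16.39×110 + 2.35×105 = 1802.9 + 246.75 = 2049.65
P = 1707.99 / 2049.65 × 100 = 83.3308
Fisher = √(L × P) = √(81.8302 × 83.3308) = 82.5771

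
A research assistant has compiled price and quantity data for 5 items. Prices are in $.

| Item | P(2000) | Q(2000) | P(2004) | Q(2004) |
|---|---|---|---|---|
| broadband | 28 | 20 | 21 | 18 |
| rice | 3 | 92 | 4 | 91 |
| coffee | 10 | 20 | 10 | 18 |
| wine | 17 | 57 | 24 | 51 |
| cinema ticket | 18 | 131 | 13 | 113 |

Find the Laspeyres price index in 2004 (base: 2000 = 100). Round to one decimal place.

Laspeyres price index uses base-period quantities as weights.
ΣP(2004)·Q(2000) = 21×20 + 4×92 + 10×20 + 24×57 + 13×131 = 420 + 368 + 200 + 1368 + 1703 = 4059
ΣP(2000)·Q(2000) = 28×20 + 3×92 + 10×20 + 17×57 + 18×131 = 560 + 276 + 200 + 969 + 2358 = 4363
Index = 4059 / 4363 × 100 = 93.0323

93.0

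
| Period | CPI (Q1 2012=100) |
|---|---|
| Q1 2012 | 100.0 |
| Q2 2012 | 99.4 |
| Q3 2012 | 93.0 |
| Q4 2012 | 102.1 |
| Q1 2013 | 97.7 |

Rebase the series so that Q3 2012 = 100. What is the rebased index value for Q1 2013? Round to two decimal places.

105.05

Rebased(Q1 2013) = 97.7 / 93.0 × 100 = 105.0538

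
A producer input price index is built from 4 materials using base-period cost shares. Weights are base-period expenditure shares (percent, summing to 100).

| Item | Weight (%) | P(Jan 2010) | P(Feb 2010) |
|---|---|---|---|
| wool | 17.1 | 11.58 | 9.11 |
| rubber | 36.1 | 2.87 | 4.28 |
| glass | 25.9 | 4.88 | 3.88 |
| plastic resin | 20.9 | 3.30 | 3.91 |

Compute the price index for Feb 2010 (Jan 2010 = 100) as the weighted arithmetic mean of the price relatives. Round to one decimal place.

112.6

wool: 17.1 × (9.11/11.58) = 17.1 × 0.786701 = 13.4526
rubber: 36.1 × (4.28/2.87) = 36.1 × 1.491289 = 53.8355
glass: 25.9 × (3.88/4.88) = 25.9 × 0.795082 = 20.5926
plastic resin: 20.9 × (3.91/3.30) = 20.9 × 1.184848 = 24.7633
Index = Σ wᵢ·(p₁ᵢ/p₀ᵢ) = 13.4526 + 53.8355 + 20.5926 + 24.7633 = 112.6441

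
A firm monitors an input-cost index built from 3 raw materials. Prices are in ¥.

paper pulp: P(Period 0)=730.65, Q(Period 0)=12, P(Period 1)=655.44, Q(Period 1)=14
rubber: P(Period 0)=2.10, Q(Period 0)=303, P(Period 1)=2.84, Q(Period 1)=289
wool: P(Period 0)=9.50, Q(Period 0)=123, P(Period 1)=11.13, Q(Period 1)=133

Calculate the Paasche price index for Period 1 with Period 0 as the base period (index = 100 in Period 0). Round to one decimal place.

94.9

Paasche price index uses current-period quantities as weights.
ΣP(Period 1)·Q(Period 1) = 655.44×14 + 2.84×289 + 11.13×133 = 9176.16 + 820.76 + 1480.29 = 11477.21
ΣP(Period 0)·Q(Period 1) = 730.65×14 + 2.10×289 + 9.50×133 = 10229.1 + 606.9 + 1263.5 = 12099.5
Index = 11477.21 / 12099.5 × 100 = 94.8569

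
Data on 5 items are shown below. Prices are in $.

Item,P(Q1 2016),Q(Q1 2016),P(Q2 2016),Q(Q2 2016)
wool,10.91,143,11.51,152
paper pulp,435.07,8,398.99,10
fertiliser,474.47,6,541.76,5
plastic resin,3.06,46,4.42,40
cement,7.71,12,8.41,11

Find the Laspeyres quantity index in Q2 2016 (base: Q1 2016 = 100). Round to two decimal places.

Laspeyres quantity index uses base-period prices as weights.
ΣP(Q1 2016)·Q(Q2 2016) = 10.91×152 + 435.07×10 + 474.47×5 + 3.06×40 + 7.71×11 = 1658.32 + 4350.7 + 2372.35 + 122.4 + 84.81 = 8588.58
ΣP(Q1 2016)·Q(Q1 2016) = 10.91×143 + 435.07×8 + 474.47×6 + 3.06×46 + 7.71×12 = 1560.13 + 3480.56 + 2846.82 + 140.76 + 92.52 = 8120.79
Index = 8588.58 / 8120.79 × 100 = 105.7604

105.76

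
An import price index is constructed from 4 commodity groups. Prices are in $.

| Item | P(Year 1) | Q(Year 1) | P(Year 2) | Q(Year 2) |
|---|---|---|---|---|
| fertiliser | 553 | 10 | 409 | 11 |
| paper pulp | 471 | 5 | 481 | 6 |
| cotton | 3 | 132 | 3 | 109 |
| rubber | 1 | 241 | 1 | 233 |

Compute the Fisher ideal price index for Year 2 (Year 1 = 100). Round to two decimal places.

83.80

Laspeyres component (base-period weights):
ΣP(Year 2)Q(Year 1) = 409×10 + 481×5 + 3×132 + 1×241 = 4090 + 2405 + 396 + 241 = 7132
ΣP(Year 1)Q(Year 1) = 553×10 + 471×5 + 3×132 + 1×241 = 5530 + 2355 + 396 + 241 = 8522
L = 7132 / 8522 × 100 = 83.6893
Paasche component (current-period weights):
ΣP(Year 2)Q(Year 2) = 409×11 + 481×6 + 3×109 + 1×233 = 4499 + 2886 + 327 + 233 = 7945
ΣP(Year 1)Q(Year 2) = 553×11 + 471×6 + 3×109 + 1×233 = 6083 + 2826 + 327 + 233 = 9469
P = 7945 / 9469 × 100 = 83.9054
Fisher = √(L × P) = √(83.6893 × 83.9054) = 83.7973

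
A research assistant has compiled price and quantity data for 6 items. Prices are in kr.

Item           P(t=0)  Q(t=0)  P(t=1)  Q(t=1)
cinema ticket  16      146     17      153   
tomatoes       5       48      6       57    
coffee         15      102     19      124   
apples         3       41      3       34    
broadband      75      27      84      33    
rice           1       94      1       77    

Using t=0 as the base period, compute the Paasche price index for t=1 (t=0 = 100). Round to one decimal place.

113.8

Paasche price index uses current-period quantities as weights.
ΣP(t=1)·Q(t=1) = 17×153 + 6×57 + 19×124 + 3×34 + 84×33 + 1×77 = 2601 + 342 + 2356 + 102 + 2772 + 77 = 8250
ΣP(t=0)·Q(t=1) = 16×153 + 5×57 + 15×124 + 3×34 + 75×33 + 1×77 = 2448 + 285 + 1860 + 102 + 2475 + 77 = 7247
Index = 8250 / 7247 × 100 = 113.8402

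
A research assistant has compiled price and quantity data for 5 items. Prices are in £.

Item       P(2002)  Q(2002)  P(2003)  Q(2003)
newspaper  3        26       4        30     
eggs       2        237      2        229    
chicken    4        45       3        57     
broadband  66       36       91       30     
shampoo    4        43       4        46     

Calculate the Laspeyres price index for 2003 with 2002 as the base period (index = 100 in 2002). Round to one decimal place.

126.9

Laspeyres price index uses base-period quantities as weights.
ΣP(2003)·Q(2002) = 4×26 + 2×237 + 3×45 + 91×36 + 4×43 = 104 + 474 + 135 + 3276 + 172 = 4161
ΣP(2002)·Q(2002) = 3×26 + 2×237 + 4×45 + 66×36 + 4×43 = 78 + 474 + 180 + 2376 + 172 = 3280
Index = 4161 / 3280 × 100 = 126.8598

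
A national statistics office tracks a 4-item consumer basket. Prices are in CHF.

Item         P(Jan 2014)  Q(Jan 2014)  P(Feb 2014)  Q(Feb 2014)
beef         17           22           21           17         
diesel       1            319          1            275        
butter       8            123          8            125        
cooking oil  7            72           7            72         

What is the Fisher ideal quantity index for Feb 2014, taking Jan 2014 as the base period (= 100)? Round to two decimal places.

94.48

Laspeyres component (base-period weights):
ΣP(Jan 2014)Q(Feb 2014) = 17×17 + 1×275 + 8×125 + 7×72 = 289 + 275 + 1000 + 504 = 2068
ΣP(Jan 2014)Q(Jan 2014) = 17×22 + 1×319 + 8×123 + 7×72 = 374 + 319 + 984 + 504 = 2181
L = 2068 / 2181 × 100 = 94.8189
Paasche component (current-period weights):
ΣP(Feb 2014)Q(Feb 2014) = 21×17 + 1×275 + 8×125 + 7×72 = 357 + 275 + 1000 + 504 = 2136
ΣP(Feb 2014)Q(Jan 2014) = 21×22 + 1×319 + 8×123 + 7×72 = 462 + 319 + 984 + 504 = 2269
P = 2136 / 2269 × 100 = 94.1384
Fisher = √(L × P) = √(94.8189 × 94.1384) = 94.4780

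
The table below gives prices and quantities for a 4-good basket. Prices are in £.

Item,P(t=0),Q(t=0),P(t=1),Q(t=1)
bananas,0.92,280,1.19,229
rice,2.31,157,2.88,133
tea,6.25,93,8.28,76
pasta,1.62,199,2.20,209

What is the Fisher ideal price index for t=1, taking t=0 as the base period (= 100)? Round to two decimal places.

130.91

Laspeyres component (base-period weights):
ΣP(t=1)Q(t=0) = 1.19×280 + 2.88×157 + 8.28×93 + 2.20×199 = 333.2 + 452.16 + 770.04 + 437.8 = 1993.2
ΣP(t=0)Q(t=0) = 0.92×280 + 2.31×157 + 6.25×93 + 1.62×199 = 257.6 + 362.67 + 581.25 + 322.38 = 1523.9
L = 1993.2 / 1523.9 × 100 = 130.7960
Paasche component (current-period weights):
ΣP(t=1)Q(t=1) = 1.19×229 + 2.88×133 + 8.28×76 + 2.20×209 = 272.51 + 383.04 + 629.28 + 459.8 = 1744.63
ΣP(t=0)Q(t=1) = 0.92×229 + 2.31×133 + 6.25×76 + 1.62×209 = 210.68 + 307.23 + 475 + 338.58 = 1331.49
P = 1744.63 / 1331.49 × 100 = 131.0284
Fisher = √(L × P) = √(130.7960 × 131.0284) = 130.9121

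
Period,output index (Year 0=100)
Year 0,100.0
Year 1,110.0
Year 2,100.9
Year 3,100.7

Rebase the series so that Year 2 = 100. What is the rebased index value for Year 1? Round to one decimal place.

Rebased(Year 1) = 110.0 / 100.9 × 100 = 109.0188

109.0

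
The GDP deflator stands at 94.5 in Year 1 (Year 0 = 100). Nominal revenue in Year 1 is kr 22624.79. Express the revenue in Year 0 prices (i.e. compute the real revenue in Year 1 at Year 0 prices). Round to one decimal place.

Real = Nominal ÷ (Index/100) = 22624.79 ÷ (94.5/100)
     = 22624.79 ÷ 0.945 = 23941.5767

23941.6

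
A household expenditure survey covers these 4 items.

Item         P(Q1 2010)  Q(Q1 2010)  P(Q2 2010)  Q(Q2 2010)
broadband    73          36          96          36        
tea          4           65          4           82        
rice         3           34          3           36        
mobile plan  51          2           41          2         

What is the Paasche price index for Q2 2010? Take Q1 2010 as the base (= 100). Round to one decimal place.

125.5

Paasche price index uses current-period quantities as weights.
ΣP(Q2 2010)·Q(Q2 2010) = 96×36 + 4×82 + 3×36 + 41×2 = 3456 + 328 + 108 + 82 = 3974
ΣP(Q1 2010)·Q(Q2 2010) = 73×36 + 4×82 + 3×36 + 51×2 = 2628 + 328 + 108 + 102 = 3166
Index = 3974 / 3166 × 100 = 125.5212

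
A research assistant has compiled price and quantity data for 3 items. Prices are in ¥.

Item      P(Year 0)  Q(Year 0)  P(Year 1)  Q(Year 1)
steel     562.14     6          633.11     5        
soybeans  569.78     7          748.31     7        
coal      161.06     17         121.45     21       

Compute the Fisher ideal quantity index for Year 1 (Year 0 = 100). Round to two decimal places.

99.74

Laspeyres component (base-period weights):
ΣP(Year 0)Q(Year 1) = 562.14×5 + 569.78×7 + 161.06×21 = 2810.7 + 3988.46 + 3382.26 = 10181.42
ΣP(Year 0)Q(Year 0) = 562.14×6 + 569.78×7 + 161.06×17 = 3372.84 + 3988.46 + 2738.02 = 10099.32
L = 10181.42 / 10099.32 × 100 = 100.8129
Paasche component (current-period weights):
ΣP(Year 1)Q(Year 1) = 633.11×5 + 748.31×7 + 121.45×21 = 3165.55 + 5238.17 + 2550.45 = 10954.17
ΣP(Year 1)Q(Year 0) = 633.11×6 + 748.31×7 + 121.45×17 = 3798.66 + 5238.17 + 2064.65 = 11101.48
P = 10954.17 / 11101.48 × 100 = 98.6731
Fisher = √(L × P) = √(100.8129 × 98.6731) = 99.7373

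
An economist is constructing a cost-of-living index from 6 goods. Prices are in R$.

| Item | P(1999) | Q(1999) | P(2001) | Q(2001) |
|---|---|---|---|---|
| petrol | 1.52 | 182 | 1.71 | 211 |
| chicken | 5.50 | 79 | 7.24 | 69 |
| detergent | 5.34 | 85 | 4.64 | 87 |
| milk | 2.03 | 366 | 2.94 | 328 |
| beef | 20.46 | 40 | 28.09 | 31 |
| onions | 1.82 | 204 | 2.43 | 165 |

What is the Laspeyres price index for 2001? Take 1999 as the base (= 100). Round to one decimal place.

Laspeyres price index uses base-period quantities as weights.
ΣP(2001)·Q(1999) = 1.71×182 + 7.24×79 + 4.64×85 + 2.94×366 + 28.09×40 + 2.43×204 = 311.22 + 571.96 + 394.4 + 1076.04 + 1123.6 + 495.72 = 3972.94
ΣP(1999)·Q(1999) = 1.52×182 + 5.50×79 + 5.34×85 + 2.03×366 + 20.46×40 + 1.82×204 = 276.64 + 434.5 + 453.9 + 742.98 + 818.4 + 371.28 = 3097.7
Index = 3972.94 / 3097.7 × 100 = 128.2545

128.3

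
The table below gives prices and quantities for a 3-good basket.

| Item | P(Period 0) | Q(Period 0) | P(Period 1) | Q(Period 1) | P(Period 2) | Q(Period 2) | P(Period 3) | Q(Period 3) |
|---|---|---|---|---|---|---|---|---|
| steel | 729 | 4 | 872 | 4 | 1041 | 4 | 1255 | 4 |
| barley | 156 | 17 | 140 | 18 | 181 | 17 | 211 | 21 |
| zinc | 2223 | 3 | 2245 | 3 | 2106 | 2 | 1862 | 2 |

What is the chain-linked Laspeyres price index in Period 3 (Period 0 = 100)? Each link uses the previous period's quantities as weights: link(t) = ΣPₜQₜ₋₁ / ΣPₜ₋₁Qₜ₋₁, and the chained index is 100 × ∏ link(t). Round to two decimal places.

119.56

Link Period 0→Period 1:
ΣP(Period 1)Q(Period 0) = 872×4 + 140×17 + 2245×3 = 3488 + 2380 + 6735 = 12603
ΣP(Period 0)Q(Period 0) = 729×4 + 156×17 + 2223×3 = 2916 + 2652 + 6669 = 12237
link = 12603/12237 = 1.029909
Link Period 1→Period 2:
ΣP(Period 2)Q(Period 1) = 1041×4 + 181×18 + 2106×3 = 4164 + 3258 + 6318 = 13740
ΣP(Period 1)Q(Period 1) = 872×4 + 140×18 + 2245×3 = 3488 + 2520 + 6735 = 12743
link = 13740/12743 = 1.078239
Link Period 2→Period 3:
ΣP(Period 3)Q(Period 2) = 1255×4 + 211×17 + 1862×2 = 5020 + 3587 + 3724 = 12331
ΣP(Period 2)Q(Period 2) = 1041×4 + 181×17 + 2106×2 = 4164 + 3077 + 4212 = 11453
link = 12331/11453 = 1.076661
Chained index = 100 × 1.029909 × 1.078239 × 1.076661 = 119.5620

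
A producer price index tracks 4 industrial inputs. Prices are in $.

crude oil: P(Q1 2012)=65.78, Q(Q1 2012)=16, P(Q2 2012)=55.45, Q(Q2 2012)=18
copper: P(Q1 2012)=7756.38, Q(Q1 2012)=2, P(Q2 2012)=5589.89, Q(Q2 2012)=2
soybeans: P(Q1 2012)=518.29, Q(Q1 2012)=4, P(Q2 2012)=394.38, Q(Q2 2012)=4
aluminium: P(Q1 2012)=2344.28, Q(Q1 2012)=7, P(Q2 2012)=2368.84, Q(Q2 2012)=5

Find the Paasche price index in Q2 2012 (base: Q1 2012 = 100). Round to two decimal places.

Paasche price index uses current-period quantities as weights.
ΣP(Q2 2012)·Q(Q2 2012) = 55.45×18 + 5589.89×2 + 394.38×4 + 2368.84×5 = 998.1 + 11179.78 + 1577.52 + 11844.2 = 25599.6
ΣP(Q1 2012)·Q(Q2 2012) = 65.78×18 + 7756.38×2 + 518.29×4 + 2344.28×5 = 1184.04 + 15512.76 + 2073.16 + 11721.4 = 30491.36
Index = 25599.6 / 30491.36 × 100 = 83.9569

83.96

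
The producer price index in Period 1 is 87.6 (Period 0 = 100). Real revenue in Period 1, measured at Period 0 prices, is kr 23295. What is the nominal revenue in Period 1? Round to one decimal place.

20406.4

Nominal = Real × (Index/100) = 23295 × (87.6/100)
        = 23295 × 0.876 = 20406.4200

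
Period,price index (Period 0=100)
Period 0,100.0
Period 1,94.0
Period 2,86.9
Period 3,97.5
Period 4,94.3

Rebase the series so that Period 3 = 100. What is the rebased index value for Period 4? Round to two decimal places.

Rebased(Period 4) = 94.3 / 97.5 × 100 = 96.7179

96.72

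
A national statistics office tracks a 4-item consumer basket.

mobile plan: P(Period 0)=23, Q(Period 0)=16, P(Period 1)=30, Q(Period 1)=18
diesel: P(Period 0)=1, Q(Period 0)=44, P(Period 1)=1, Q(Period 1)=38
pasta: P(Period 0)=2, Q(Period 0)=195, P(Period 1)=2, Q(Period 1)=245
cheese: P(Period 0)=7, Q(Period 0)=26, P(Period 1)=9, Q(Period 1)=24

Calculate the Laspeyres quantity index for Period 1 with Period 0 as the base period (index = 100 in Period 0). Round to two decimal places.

112.80

Laspeyres quantity index uses base-period prices as weights.
ΣP(Period 0)·Q(Period 1) = 23×18 + 1×38 + 2×245 + 7×24 = 414 + 38 + 490 + 168 = 1110
ΣP(Period 0)·Q(Period 0) = 23×16 + 1×44 + 2×195 + 7×26 = 368 + 44 + 390 + 182 = 984
Index = 1110 / 984 × 100 = 112.8049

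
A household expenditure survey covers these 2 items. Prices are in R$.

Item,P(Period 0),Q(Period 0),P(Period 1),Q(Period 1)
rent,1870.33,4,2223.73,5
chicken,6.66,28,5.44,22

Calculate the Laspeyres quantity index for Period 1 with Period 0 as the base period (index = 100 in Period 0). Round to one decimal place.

123.9

Laspeyres quantity index uses base-period prices as weights.
ΣP(Period 0)·Q(Period 1) = 1870.33×5 + 6.66×22 = 9351.65 + 146.52 = 9498.17
ΣP(Period 0)·Q(Period 0) = 1870.33×4 + 6.66×28 = 7481.32 + 186.48 = 7667.8
Index = 9498.17 / 7667.8 × 100 = 123.8709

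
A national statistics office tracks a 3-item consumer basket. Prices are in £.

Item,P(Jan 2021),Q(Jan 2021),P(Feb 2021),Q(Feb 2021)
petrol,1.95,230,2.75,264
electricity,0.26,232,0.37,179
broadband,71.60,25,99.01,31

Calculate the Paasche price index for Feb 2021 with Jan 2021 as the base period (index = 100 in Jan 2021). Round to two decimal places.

138.86

Paasche price index uses current-period quantities as weights.
ΣP(Feb 2021)·Q(Feb 2021) = 2.75×264 + 0.37×179 + 99.01×31 = 726 + 66.23 + 3069.31 = 3861.54
ΣP(Jan 2021)·Q(Feb 2021) = 1.95×264 + 0.26×179 + 71.60×31 = 514.8 + 46.54 + 2219.6 = 2780.94
Index = 3861.54 / 2780.94 × 100 = 138.8574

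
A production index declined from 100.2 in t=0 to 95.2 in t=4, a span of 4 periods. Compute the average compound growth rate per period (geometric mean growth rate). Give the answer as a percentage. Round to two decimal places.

Growth factor = (95.2/100.2)^(1/4) = (0.950100)^(1/4) = 0.987284
Growth rate = 0.987284 − 1 = -0.012716 = -1.2716%

-1.27%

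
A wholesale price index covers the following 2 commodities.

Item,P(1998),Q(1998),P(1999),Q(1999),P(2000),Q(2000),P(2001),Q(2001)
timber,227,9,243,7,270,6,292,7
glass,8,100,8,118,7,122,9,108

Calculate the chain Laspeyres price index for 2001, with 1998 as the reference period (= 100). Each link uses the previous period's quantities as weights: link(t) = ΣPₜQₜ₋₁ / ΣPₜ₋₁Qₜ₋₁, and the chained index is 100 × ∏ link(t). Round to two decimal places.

124.28

Link 1998→1999:
ΣP(1999)Q(1998) = 243×9 + 8×100 = 2187 + 800 = 2987
ΣP(1998)Q(1998) = 227×9 + 8×100 = 2043 + 800 = 2843
link = 2987/2843 = 1.050651
Link 1999→2000:
ΣP(2000)Q(1999) = 270×7 + 7×118 = 1890 + 826 = 2716
ΣP(1999)Q(1999) = 243×7 + 8×118 = 1701 + 944 = 2645
link = 2716/2645 = 1.026843
Link 2000→2001:
ΣP(2001)Q(2000) = 292×6 + 9×122 = 1752 + 1098 = 2850
ΣP(2000)Q(2000) = 270×6 + 7×122 = 1620 + 854 = 2474
link = 2850/2474 = 1.151981
Chained index = 100 × 1.050651 × 1.026843 × 1.151981 = 124.2818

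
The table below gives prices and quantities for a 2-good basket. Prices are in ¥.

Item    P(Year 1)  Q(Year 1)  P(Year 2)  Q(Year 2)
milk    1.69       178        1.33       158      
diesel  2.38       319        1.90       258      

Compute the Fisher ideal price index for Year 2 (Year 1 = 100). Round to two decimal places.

Laspeyres component (base-period weights):
ΣP(Year 2)Q(Year 1) = 1.33×178 + 1.90×319 = 236.74 + 606.1 = 842.84
ΣP(Year 1)Q(Year 1) = 1.69×178 + 2.38×319 = 300.82 + 759.22 = 1060.04
L = 842.84 / 1060.04 × 100 = 79.5102
Paasche component (current-period weights):
ΣP(Year 2)Q(Year 2) = 1.33×158 + 1.90×258 = 210.14 + 490.2 = 700.34
ΣP(Year 1)Q(Year 2) = 1.69×158 + 2.38×258 = 267.02 + 614.04 = 881.06
P = 700.34 / 881.06 × 100 = 79.4883
Fisher = √(L × P) = √(79.5102 × 79.4883) = 79.4993

79.50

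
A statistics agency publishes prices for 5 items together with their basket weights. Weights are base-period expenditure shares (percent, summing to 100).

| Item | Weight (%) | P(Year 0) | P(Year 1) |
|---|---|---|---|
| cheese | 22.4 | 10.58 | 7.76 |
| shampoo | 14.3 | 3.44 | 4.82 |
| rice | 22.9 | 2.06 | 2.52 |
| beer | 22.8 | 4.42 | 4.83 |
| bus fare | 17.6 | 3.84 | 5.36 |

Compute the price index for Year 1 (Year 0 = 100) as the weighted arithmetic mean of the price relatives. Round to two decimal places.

cheese: 22.4 × (7.76/10.58) = 22.4 × 0.733459 = 16.4295
shampoo: 14.3 × (4.82/3.44) = 14.3 × 1.401163 = 20.0366
rice: 22.9 × (2.52/2.06) = 22.9 × 1.223301 = 28.0136
beer: 22.8 × (4.83/4.42) = 22.8 × 1.092760 = 24.9149
bus fare: 17.6 × (5.36/3.84) = 17.6 × 1.395833 = 24.5667
Index = Σ wᵢ·(p₁ᵢ/p₀ᵢ) = 16.4295 + 20.0366 + 28.0136 + 24.9149 + 24.5667 = 113.9613

113.96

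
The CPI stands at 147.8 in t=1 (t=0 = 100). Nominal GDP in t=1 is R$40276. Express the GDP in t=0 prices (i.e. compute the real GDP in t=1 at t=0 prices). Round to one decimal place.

27250.3

Real = Nominal ÷ (Index/100) = 40276 ÷ (147.8/100)
     = 40276 ÷ 1.478 = 27250.3383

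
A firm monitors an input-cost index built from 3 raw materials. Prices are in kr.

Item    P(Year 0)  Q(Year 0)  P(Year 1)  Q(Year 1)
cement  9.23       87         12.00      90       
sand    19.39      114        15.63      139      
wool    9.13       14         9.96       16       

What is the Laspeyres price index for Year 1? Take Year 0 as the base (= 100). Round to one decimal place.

Laspeyres price index uses base-period quantities as weights.
ΣP(Year 1)·Q(Year 0) = 12.00×87 + 15.63×114 + 9.96×14 = 1044 + 1781.82 + 139.44 = 2965.26
ΣP(Year 0)·Q(Year 0) = 9.23×87 + 19.39×114 + 9.13×14 = 803.01 + 2210.46 + 127.82 = 3141.29
Index = 2965.26 / 3141.29 × 100 = 94.3963

94.4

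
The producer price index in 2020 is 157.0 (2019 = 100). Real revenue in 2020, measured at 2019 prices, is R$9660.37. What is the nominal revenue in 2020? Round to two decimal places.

15166.78

Nominal = Real × (Index/100) = 9660.37 × (157.0/100)
        = 9660.37 × 1.570 = 15166.7809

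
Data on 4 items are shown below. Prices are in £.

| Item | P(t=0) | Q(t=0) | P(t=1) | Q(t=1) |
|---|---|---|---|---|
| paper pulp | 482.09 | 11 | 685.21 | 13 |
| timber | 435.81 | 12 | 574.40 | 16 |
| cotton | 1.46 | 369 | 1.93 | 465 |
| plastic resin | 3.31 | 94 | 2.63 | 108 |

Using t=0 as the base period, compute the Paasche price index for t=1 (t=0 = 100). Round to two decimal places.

135.04

Paasche price index uses current-period quantities as weights.
ΣP(t=1)·Q(t=1) = 685.21×13 + 574.40×16 + 1.93×465 + 2.63×108 = 8907.73 + 9190.4 + 897.45 + 284.04 = 19279.62
ΣP(t=0)·Q(t=1) = 482.09×13 + 435.81×16 + 1.46×465 + 3.31×108 = 6267.17 + 6972.96 + 678.9 + 357.48 = 14276.51
Index = 19279.62 / 14276.51 × 100 = 135.0443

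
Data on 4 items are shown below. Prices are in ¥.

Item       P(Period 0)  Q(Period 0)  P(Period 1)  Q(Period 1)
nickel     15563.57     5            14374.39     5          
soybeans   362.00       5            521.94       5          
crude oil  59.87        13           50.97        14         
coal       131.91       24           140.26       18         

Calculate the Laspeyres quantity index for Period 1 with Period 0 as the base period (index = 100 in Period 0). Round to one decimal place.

99.1

Laspeyres quantity index uses base-period prices as weights.
ΣP(Period 0)·Q(Period 1) = 15563.57×5 + 362.00×5 + 59.87×14 + 131.91×18 = 77817.85 + 1810 + 838.18 + 2374.38 = 82840.41
ΣP(Period 0)·Q(Period 0) = 15563.57×5 + 362.00×5 + 59.87×13 + 131.91×24 = 77817.85 + 1810 + 778.31 + 3165.84 = 83572
Index = 82840.41 / 83572 × 100 = 99.1246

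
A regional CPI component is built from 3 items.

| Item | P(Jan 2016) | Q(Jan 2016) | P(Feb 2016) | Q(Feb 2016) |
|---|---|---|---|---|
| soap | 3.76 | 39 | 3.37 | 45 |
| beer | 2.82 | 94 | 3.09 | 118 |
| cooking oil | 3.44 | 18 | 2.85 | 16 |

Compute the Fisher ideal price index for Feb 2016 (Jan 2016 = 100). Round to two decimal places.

100.39

Laspeyres component (base-period weights):
ΣP(Feb 2016)Q(Jan 2016) = 3.37×39 + 3.09×94 + 2.85×18 = 131.43 + 290.46 + 51.3 = 473.19
ΣP(Jan 2016)Q(Jan 2016) = 3.76×39 + 2.82×94 + 3.44×18 = 146.64 + 265.08 + 61.92 = 473.64
L = 473.19 / 473.64 × 100 = 99.9050
Paasche component (current-period weights):
ΣP(Feb 2016)Q(Feb 2016) = 3.37×45 + 3.09×118 + 2.85×16 = 151.65 + 364.62 + 45.6 = 561.87
ΣP(Jan 2016)Q(Feb 2016) = 3.76×45 + 2.82×118 + 3.44×16 = 169.2 + 332.76 + 55.04 = 557
P = 561.87 / 557 × 100 = 100.8743
Fisher = √(L × P) = √(99.9050 × 100.8743) = 100.3885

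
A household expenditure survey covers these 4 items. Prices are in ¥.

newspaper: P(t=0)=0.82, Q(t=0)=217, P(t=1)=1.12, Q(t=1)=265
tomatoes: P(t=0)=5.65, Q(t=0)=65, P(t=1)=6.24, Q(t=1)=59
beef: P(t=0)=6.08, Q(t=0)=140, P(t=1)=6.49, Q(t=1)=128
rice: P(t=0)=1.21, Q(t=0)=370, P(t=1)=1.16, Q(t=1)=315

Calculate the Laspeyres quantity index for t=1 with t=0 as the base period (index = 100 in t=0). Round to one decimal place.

Laspeyres quantity index uses base-period prices as weights.
ΣP(t=0)·Q(t=1) = 0.82×265 + 5.65×59 + 6.08×128 + 1.21×315 = 217.3 + 333.35 + 778.24 + 381.15 = 1710.04
ΣP(t=0)·Q(t=0) = 0.82×217 + 5.65×65 + 6.08×140 + 1.21×370 = 177.94 + 367.25 + 851.2 + 447.7 = 1844.09
Index = 1710.04 / 1844.09 × 100 = 92.7308

92.7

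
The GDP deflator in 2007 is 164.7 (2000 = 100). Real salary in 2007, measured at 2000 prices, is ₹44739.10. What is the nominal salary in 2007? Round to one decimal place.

73685.3

Nominal = Real × (Index/100) = 44739.10 × (164.7/100)
        = 44739.10 × 1.647 = 73685.2977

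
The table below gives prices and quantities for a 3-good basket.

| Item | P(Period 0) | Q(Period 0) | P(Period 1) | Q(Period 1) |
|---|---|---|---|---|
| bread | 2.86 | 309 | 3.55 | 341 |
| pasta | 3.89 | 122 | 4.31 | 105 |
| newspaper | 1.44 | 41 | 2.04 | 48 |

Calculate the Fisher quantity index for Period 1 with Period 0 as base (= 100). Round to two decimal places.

102.85

Laspeyres component (base-period weights):
ΣP(Period 0)Q(Period 1) = 2.86×341 + 3.89×105 + 1.44×48 = 975.26 + 408.45 + 69.12 = 1452.83
ΣP(Period 0)Q(Period 0) = 2.86×309 + 3.89×122 + 1.44×41 = 883.74 + 474.58 + 59.04 = 1417.36
L = 1452.83 / 1417.36 × 100 = 102.5025
Paasche component (current-period weights):
ΣP(Period 1)Q(Period 1) = 3.55×341 + 4.31×105 + 2.04×48 = 1210.55 + 452.55 + 97.92 = 1761.02
ΣP(Period 1)Q(Period 0) = 3.55×309 + 4.31×122 + 2.04×41 = 1096.95 + 525.82 + 83.64 = 1706.41
P = 1761.02 / 1706.41 × 100 = 103.2003
Fisher = √(L × P) = √(102.5025 × 103.2003) = 102.8508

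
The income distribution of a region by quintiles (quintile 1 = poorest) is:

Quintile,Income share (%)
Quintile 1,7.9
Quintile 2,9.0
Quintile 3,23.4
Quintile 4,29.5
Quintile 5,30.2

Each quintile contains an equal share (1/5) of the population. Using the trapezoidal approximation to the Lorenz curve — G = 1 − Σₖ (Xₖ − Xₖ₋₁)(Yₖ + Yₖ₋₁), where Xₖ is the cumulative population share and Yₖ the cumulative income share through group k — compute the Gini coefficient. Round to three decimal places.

Cumulative income shares Yₖ: 0.0790, 0.1690, 0.4030, 0.6980, 1.0000
Σ (Xₖ−Xₖ₋₁)(Yₖ+Yₖ₋₁) = (1/5)(0.0790+0.0000) + (1/5)(0.1690+0.0790) + (1/5)(0.4030+0.1690) + (1/5)(0.6980+0.4030) + (1/5)(1.0000+0.6980)
  = 0.0158 + 0.0496 + 0.1144 + 0.2202 + 0.3396 = 0.7396
G = 1 − 0.7396 = 0.2604

0.260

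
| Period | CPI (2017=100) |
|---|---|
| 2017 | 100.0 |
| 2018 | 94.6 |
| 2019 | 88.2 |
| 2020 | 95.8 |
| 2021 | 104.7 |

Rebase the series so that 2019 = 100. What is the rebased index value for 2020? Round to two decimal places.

Rebased(2020) = 95.8 / 88.2 × 100 = 108.6168

108.62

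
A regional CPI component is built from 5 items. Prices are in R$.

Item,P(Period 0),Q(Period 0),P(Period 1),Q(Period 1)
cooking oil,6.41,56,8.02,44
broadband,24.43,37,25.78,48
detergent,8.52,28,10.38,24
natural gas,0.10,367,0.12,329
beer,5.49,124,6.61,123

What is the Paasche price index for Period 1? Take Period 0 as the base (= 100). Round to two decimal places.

Paasche price index uses current-period quantities as weights.
ΣP(Period 1)·Q(Period 1) = 8.02×44 + 25.78×48 + 10.38×24 + 0.12×329 + 6.61×123 = 352.88 + 1237.44 + 249.12 + 39.48 + 813.03 = 2691.95
ΣP(Period 0)·Q(Period 1) = 6.41×44 + 24.43×48 + 8.52×24 + 0.10×329 + 5.49×123 = 282.04 + 1172.64 + 204.48 + 32.9 + 675.27 = 2367.33
Index = 2691.95 / 2367.33 × 100 = 113.7125

113.71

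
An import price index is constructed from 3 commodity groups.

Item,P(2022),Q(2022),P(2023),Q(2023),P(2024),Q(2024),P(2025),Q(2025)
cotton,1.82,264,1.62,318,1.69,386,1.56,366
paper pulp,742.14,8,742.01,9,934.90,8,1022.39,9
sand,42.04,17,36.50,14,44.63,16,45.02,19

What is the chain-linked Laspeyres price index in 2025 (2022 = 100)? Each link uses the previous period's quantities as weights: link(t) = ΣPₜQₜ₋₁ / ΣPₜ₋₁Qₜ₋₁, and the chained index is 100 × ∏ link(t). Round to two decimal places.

Link 2022→2023:
ΣP(2023)Q(2022) = 1.62×264 + 742.01×8 + 36.50×17 = 427.68 + 5936.08 + 620.5 = 6984.26
ΣP(2022)Q(2022) = 1.82×264 + 742.14×8 + 42.04×17 = 480.48 + 5937.12 + 714.68 = 7132.28
link = 6984.26/7132.28 = 0.979246
Link 2023→2024:
ΣP(2024)Q(2023) = 1.69×318 + 934.90×9 + 44.63×14 = 537.42 + 8414.1 + 624.82 = 9576.34
ΣP(2023)Q(2023) = 1.62×318 + 742.01×9 + 36.50×14 = 515.16 + 6678.09 + 511 = 7704.25
link = 9576.34/7704.25 = 1.242994
Link 2024→2025:
ΣP(2025)Q(2024) = 1.56×386 + 1022.39×8 + 45.02×16 = 602.16 + 8179.12 + 720.32 = 9501.6
ΣP(2024)Q(2024) = 1.69×386 + 934.90×8 + 44.63×16 = 652.34 + 7479.2 + 714.08 = 8845.62
link = 9501.6/8845.62 = 1.074159
Chained index = 100 × 0.979246 × 1.242994 × 1.074159 = 130.7464

130.75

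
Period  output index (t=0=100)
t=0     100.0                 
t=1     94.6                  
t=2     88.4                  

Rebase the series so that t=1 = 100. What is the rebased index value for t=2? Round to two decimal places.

93.45

Rebased(t=2) = 88.4 / 94.6 × 100 = 93.4461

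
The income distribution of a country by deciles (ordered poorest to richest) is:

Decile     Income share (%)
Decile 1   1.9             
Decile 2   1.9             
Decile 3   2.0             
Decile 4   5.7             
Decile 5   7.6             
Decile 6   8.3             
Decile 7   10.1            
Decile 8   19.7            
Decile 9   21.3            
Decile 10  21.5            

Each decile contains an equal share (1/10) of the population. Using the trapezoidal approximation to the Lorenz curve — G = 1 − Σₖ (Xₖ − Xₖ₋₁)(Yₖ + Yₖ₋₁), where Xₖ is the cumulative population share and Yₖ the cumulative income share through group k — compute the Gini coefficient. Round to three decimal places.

Cumulative income shares Yₖ: 0.0190, 0.0380, 0.0580, 0.1150, 0.1910, 0.2740, 0.3750, 0.5720, 0.7850, 1.0000
Σ (Xₖ−Xₖ₋₁)(Yₖ+Yₖ₋₁) = (1/10)(0.0190+0.0000) + (1/10)(0.0380+0.0190) + (1/10)(0.0580+0.0380) + (1/10)(0.1150+0.0580) + (1/10)(0.1910+0.1150) + (1/10)(0.2740+0.1910) + (1/10)(0.3750+0.2740) + (1/10)(0.5720+0.3750) + (1/10)(0.7850+0.5720) + (1/10)(1.0000+0.7850)
  = 0.0019 + 0.0057 + 0.0096 + 0.0173 + 0.0306 + 0.0465 + 0.0649 + 0.0947 + 0.1357 + 0.1785 = 0.5854
G = 1 − 0.5854 = 0.4146

0.415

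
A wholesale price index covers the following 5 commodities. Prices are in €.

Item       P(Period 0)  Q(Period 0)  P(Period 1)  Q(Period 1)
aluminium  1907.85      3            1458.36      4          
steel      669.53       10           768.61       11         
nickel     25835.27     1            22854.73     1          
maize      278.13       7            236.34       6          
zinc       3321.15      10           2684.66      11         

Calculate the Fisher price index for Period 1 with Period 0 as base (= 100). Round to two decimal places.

86.27

Laspeyres component (base-period weights):
ΣP(Period 1)Q(Period 0) = 1458.36×3 + 768.61×10 + 22854.73×1 + 236.34×7 + 2684.66×10 = 4375.08 + 7686.1 + 22854.73 + 1654.38 + 26846.6 = 63416.89
ΣP(Period 0)Q(Period 0) = 1907.85×3 + 669.53×10 + 25835.27×1 + 278.13×7 + 3321.15×10 = 5723.55 + 6695.3 + 25835.27 + 1946.91 + 33211.5 = 73412.53
L = 63416.89 / 73412.53 × 100 = 86.3843
Paasche component (current-period weights):
ΣP(Period 1)Q(Period 1) = 1458.36×4 + 768.61×11 + 22854.73×1 + 236.34×6 + 2684.66×11 = 5833.44 + 8454.71 + 22854.73 + 1418.04 + 29531.26 = 68092.18
ΣP(Period 0)Q(Period 1) = 1907.85×4 + 669.53×11 + 25835.27×1 + 278.13×6 + 3321.15×11 = 7631.4 + 7364.83 + 25835.27 + 1668.78 + 36532.65 = 79032.93
P = 68092.18 / 79032.93 × 100 = 86.1567
Fisher = √(L × P) = √(86.3843 × 86.1567) = 86.2704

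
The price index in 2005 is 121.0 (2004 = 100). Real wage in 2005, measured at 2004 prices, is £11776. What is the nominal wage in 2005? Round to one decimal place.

Nominal = Real × (Index/100) = 11776 × (121.0/100)
        = 11776 × 1.210 = 14248.9600

14249.0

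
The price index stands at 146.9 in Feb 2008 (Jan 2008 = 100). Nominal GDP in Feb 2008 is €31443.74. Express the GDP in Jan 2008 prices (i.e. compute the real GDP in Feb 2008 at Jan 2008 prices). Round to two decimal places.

21404.86

Real = Nominal ÷ (Index/100) = 31443.74 ÷ (146.9/100)
     = 31443.74 ÷ 1.469 = 21404.8604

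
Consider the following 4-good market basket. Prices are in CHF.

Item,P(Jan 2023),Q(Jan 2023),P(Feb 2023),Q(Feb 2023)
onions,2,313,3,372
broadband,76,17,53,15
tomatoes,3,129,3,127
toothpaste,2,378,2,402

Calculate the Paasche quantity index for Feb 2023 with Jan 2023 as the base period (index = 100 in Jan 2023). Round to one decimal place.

103.8

Paasche quantity index uses current-period prices as weights.
ΣP(Feb 2023)·Q(Feb 2023) = 3×372 + 53×15 + 3×127 + 2×402 = 1116 + 795 + 381 + 804 = 3096
ΣP(Feb 2023)·Q(Jan 2023) = 3×313 + 53×17 + 3×129 + 2×378 = 939 + 901 + 387 + 756 = 2983
Index = 3096 / 2983 × 100 = 103.7881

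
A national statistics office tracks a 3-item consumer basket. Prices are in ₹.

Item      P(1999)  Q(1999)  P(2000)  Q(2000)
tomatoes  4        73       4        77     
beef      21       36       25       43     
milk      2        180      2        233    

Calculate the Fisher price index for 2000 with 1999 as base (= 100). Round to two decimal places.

110.24

Laspeyres component (base-period weights):
ΣP(2000)Q(1999) = 4×73 + 25×36 + 2×180 = 292 + 900 + 360 = 1552
ΣP(1999)Q(1999) = 4×73 + 21×36 + 2×180 = 292 + 756 + 360 = 1408
L = 1552 / 1408 × 100 = 110.2273
Paasche component (current-period weights):
ΣP(2000)Q(2000) = 4×77 + 25×43 + 2×233 = 308 + 1075 + 466 = 1849
ΣP(1999)Q(2000) = 4×77 + 21×43 + 2×233 = 308 + 903 + 466 = 1677
P = 1849 / 1677 × 100 = 110.2564
Fisher = √(L × P) = √(110.2273 × 110.2564) = 110.2418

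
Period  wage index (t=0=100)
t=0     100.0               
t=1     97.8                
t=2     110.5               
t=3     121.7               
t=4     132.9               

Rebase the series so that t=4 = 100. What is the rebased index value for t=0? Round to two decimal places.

Rebased(t=0) = 100.0 / 132.9 × 100 = 75.2445

75.24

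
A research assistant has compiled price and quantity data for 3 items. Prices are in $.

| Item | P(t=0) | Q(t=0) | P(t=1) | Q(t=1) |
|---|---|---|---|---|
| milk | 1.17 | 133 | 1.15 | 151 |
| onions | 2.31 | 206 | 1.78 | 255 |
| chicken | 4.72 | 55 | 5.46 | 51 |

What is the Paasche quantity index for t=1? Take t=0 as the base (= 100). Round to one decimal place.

110.5

Paasche quantity index uses current-period prices as weights.
ΣP(t=1)·Q(t=1) = 1.15×151 + 1.78×255 + 5.46×51 = 173.65 + 453.9 + 278.46 = 906.01
ΣP(t=1)·Q(t=0) = 1.15×133 + 1.78×206 + 5.46×55 = 152.95 + 366.68 + 300.3 = 819.93
Index = 906.01 / 819.93 × 100 = 110.4985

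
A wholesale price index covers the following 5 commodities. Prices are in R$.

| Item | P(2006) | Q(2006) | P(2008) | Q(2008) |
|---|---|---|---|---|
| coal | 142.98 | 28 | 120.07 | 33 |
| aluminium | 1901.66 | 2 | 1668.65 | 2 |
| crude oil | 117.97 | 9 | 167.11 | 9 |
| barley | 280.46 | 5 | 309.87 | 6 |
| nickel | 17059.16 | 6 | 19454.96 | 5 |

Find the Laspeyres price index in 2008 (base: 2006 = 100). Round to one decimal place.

Laspeyres price index uses base-period quantities as weights.
ΣP(2008)·Q(2006) = 120.07×28 + 1668.65×2 + 167.11×9 + 309.87×5 + 19454.96×6 = 3361.96 + 3337.3 + 1503.99 + 1549.35 + 116729.76 = 126482.36
ΣP(2006)·Q(2006) = 142.98×28 + 1901.66×2 + 117.97×9 + 280.46×5 + 17059.16×6 = 4003.44 + 3803.32 + 1061.73 + 1402.3 + 102354.96 = 112625.75
Index = 126482.36 / 112625.75 × 100 = 112.3032

112.3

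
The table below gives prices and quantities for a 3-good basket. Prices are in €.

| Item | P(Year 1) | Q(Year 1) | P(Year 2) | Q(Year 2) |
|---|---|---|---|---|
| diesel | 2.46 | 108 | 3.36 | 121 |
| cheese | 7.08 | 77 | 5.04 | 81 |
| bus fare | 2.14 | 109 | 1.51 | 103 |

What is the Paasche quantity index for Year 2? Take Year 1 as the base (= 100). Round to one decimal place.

Paasche quantity index uses current-period prices as weights.
ΣP(Year 2)·Q(Year 2) = 3.36×121 + 5.04×81 + 1.51×103 = 406.56 + 408.24 + 155.53 = 970.33
ΣP(Year 2)·Q(Year 1) = 3.36×108 + 5.04×77 + 1.51×109 = 362.88 + 388.08 + 164.59 = 915.55
Index = 970.33 / 915.55 × 100 = 105.9833

106.0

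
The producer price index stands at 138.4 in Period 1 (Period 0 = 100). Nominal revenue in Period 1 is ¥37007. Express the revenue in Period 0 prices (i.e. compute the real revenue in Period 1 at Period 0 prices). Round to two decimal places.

26739.16

Real = Nominal ÷ (Index/100) = 37007 ÷ (138.4/100)
     = 37007 ÷ 1.384 = 26739.1618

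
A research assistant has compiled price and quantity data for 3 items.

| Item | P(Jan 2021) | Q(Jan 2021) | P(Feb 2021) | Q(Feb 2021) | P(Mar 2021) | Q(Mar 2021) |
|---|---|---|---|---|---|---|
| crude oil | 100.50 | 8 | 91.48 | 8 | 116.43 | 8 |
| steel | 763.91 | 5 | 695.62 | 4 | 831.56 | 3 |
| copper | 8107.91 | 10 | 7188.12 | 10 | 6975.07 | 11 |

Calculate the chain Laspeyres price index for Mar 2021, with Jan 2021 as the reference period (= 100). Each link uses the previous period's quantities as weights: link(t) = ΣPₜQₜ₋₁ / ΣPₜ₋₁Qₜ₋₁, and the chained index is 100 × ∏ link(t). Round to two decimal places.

87.15

Link Jan 2021→Feb 2021:
ΣP(Feb 2021)Q(Jan 2021) = 91.48×8 + 695.62×5 + 7188.12×10 = 731.84 + 3478.1 + 71881.2 = 76091.14
ΣP(Jan 2021)Q(Jan 2021) = 100.50×8 + 763.91×5 + 8107.91×10 = 804 + 3819.55 + 81079.1 = 85702.65
link = 76091.14/85702.65 = 0.887850
Link Feb 2021→Mar 2021:
ΣP(Mar 2021)Q(Feb 2021) = 116.43×8 + 831.56×4 + 6975.07×10 = 931.44 + 3326.24 + 69750.7 = 74008.38
ΣP(Feb 2021)Q(Feb 2021) = 91.48×8 + 695.62×4 + 7188.12×10 = 731.84 + 2782.48 + 71881.2 = 75395.52
link = 74008.38/75395.52 = 0.981602
Chained index = 100 × 0.887850 × 0.981602 = 87.1516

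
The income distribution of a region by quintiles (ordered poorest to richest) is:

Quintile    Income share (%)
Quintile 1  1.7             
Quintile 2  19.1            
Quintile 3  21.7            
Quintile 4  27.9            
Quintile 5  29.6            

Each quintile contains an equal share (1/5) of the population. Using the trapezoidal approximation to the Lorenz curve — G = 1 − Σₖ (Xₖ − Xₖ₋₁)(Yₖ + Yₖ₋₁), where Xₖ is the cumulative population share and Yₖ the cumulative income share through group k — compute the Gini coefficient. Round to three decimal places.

Cumulative income shares Yₖ: 0.0170, 0.2080, 0.4250, 0.7040, 1.0000
Σ (Xₖ−Xₖ₋₁)(Yₖ+Yₖ₋₁) = (1/5)(0.0170+0.0000) + (1/5)(0.2080+0.0170) + (1/5)(0.4250+0.2080) + (1/5)(0.7040+0.4250) + (1/5)(1.0000+0.7040)
  = 0.0034 + 0.0450 + 0.1266 + 0.2258 + 0.3408 = 0.7416
G = 1 − 0.7416 = 0.2584

0.258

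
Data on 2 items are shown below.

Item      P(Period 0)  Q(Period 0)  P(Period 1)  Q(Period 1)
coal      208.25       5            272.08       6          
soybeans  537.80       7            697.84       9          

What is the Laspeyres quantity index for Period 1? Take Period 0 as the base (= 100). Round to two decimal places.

Laspeyres quantity index uses base-period prices as weights.
ΣP(Period 0)·Q(Period 1) = 208.25×6 + 537.80×9 = 1249.5 + 4840.2 = 6089.7
ΣP(Period 0)·Q(Period 0) = 208.25×5 + 537.80×7 = 1041.25 + 3764.6 = 4805.85
Index = 6089.7 / 4805.85 × 100 = 126.7143

126.71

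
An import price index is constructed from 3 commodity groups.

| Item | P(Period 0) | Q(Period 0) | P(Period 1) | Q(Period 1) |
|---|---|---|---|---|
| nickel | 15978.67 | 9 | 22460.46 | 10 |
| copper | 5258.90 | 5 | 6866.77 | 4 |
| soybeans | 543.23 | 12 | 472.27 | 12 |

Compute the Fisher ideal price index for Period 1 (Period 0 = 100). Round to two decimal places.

137.34

Laspeyres component (base-period weights):
ΣP(Period 1)Q(Period 0) = 22460.46×9 + 6866.77×5 + 472.27×12 = 202144.14 + 34333.85 + 5667.24 = 242145.23
ΣP(Period 0)Q(Period 0) = 15978.67×9 + 5258.90×5 + 543.23×12 = 143808.03 + 26294.5 + 6518.76 = 176621.29
L = 242145.23 / 176621.29 × 100 = 137.0986
Paasche component (current-period weights):
ΣP(Period 1)Q(Period 1) = 22460.46×10 + 6866.77×4 + 472.27×12 = 224604.6 + 27467.08 + 5667.24 = 257738.92
ΣP(Period 0)Q(Period 1) = 15978.67×10 + 5258.90×4 + 543.23×12 = 159786.7 + 21035.6 + 6518.76 = 187341.06
P = 257738.92 / 187341.06 × 100 = 137.5774
Fisher = √(L × P) = √(137.0986 × 137.5774) = 137.3378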